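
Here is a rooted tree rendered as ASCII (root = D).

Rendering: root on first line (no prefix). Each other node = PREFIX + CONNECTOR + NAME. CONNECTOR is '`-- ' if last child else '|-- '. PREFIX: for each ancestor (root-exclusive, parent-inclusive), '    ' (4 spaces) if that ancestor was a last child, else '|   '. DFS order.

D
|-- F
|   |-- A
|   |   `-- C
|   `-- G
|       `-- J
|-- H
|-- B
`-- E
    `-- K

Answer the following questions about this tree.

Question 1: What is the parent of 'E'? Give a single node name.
Scan adjacency: E appears as child of D

Answer: D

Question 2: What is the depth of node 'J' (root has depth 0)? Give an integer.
Answer: 3

Derivation:
Path from root to J: D -> F -> G -> J
Depth = number of edges = 3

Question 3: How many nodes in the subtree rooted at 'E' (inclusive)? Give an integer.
Answer: 2

Derivation:
Subtree rooted at E contains: E, K
Count = 2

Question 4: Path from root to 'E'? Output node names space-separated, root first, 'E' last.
Walk down from root: D -> E

Answer: D E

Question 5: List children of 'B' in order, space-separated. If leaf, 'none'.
Node B's children (from adjacency): (leaf)

Answer: none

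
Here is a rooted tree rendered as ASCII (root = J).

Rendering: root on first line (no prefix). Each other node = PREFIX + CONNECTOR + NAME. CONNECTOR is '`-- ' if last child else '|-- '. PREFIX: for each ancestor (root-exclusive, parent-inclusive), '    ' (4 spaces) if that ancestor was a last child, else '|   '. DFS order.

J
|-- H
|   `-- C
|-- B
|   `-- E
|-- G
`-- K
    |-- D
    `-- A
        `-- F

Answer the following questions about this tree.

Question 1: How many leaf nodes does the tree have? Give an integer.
Answer: 5

Derivation:
Leaves (nodes with no children): C, D, E, F, G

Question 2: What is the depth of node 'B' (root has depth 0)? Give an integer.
Path from root to B: J -> B
Depth = number of edges = 1

Answer: 1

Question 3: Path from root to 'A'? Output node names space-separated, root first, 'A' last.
Walk down from root: J -> K -> A

Answer: J K A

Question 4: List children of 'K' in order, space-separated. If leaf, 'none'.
Node K's children (from adjacency): D, A

Answer: D A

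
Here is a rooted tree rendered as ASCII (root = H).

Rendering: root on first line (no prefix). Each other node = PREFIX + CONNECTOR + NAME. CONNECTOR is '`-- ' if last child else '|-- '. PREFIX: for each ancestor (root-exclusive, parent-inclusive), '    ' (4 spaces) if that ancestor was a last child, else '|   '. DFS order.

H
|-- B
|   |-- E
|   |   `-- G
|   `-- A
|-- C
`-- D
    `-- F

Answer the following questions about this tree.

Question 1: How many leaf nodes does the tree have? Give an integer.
Leaves (nodes with no children): A, C, F, G

Answer: 4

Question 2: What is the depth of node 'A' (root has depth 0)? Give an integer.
Path from root to A: H -> B -> A
Depth = number of edges = 2

Answer: 2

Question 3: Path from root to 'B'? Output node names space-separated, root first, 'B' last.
Answer: H B

Derivation:
Walk down from root: H -> B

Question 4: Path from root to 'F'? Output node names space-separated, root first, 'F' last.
Answer: H D F

Derivation:
Walk down from root: H -> D -> F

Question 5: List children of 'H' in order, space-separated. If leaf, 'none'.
Node H's children (from adjacency): B, C, D

Answer: B C D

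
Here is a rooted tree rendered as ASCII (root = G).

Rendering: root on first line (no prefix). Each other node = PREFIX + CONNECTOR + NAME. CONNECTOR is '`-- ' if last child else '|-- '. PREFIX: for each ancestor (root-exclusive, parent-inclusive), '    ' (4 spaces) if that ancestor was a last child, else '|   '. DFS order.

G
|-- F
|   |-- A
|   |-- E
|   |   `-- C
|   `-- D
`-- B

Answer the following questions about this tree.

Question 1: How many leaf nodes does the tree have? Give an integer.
Answer: 4

Derivation:
Leaves (nodes with no children): A, B, C, D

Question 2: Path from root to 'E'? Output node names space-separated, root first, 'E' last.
Answer: G F E

Derivation:
Walk down from root: G -> F -> E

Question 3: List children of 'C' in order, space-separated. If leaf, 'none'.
Answer: none

Derivation:
Node C's children (from adjacency): (leaf)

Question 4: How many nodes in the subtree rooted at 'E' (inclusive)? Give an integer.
Subtree rooted at E contains: C, E
Count = 2

Answer: 2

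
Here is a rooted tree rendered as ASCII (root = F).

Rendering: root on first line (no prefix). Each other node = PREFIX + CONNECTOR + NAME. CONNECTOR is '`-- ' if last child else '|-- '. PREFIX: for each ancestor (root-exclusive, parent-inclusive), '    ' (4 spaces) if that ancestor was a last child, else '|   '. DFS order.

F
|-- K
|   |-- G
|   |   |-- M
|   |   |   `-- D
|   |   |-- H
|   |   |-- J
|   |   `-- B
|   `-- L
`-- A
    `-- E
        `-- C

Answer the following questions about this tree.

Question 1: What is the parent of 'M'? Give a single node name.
Scan adjacency: M appears as child of G

Answer: G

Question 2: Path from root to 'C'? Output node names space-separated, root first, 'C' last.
Answer: F A E C

Derivation:
Walk down from root: F -> A -> E -> C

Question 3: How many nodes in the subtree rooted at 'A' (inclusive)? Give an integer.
Subtree rooted at A contains: A, C, E
Count = 3

Answer: 3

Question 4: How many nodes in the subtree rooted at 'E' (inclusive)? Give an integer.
Subtree rooted at E contains: C, E
Count = 2

Answer: 2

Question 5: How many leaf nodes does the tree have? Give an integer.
Answer: 6

Derivation:
Leaves (nodes with no children): B, C, D, H, J, L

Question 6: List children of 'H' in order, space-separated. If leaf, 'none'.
Answer: none

Derivation:
Node H's children (from adjacency): (leaf)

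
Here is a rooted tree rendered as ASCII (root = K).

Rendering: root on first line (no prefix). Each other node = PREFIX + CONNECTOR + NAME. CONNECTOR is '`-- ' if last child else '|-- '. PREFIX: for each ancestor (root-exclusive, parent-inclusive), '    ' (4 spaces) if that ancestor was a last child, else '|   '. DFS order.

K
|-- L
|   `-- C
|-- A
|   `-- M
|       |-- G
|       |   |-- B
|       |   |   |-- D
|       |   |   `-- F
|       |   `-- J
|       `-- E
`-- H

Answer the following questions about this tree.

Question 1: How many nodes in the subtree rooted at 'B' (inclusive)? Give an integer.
Answer: 3

Derivation:
Subtree rooted at B contains: B, D, F
Count = 3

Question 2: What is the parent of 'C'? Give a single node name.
Answer: L

Derivation:
Scan adjacency: C appears as child of L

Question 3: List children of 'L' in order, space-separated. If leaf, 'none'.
Node L's children (from adjacency): C

Answer: C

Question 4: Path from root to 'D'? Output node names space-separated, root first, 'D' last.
Walk down from root: K -> A -> M -> G -> B -> D

Answer: K A M G B D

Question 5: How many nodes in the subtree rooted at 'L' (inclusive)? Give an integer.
Subtree rooted at L contains: C, L
Count = 2

Answer: 2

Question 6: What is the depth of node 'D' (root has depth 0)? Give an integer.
Path from root to D: K -> A -> M -> G -> B -> D
Depth = number of edges = 5

Answer: 5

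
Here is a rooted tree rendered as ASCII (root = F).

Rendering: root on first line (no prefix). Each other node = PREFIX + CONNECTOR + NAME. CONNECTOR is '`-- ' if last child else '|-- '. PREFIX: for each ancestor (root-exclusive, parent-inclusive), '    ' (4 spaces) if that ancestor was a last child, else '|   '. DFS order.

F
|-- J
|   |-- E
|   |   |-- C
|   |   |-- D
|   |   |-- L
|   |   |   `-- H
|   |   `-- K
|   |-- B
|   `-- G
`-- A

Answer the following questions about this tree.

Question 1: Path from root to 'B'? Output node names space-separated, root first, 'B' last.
Answer: F J B

Derivation:
Walk down from root: F -> J -> B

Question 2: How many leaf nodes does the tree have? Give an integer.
Leaves (nodes with no children): A, B, C, D, G, H, K

Answer: 7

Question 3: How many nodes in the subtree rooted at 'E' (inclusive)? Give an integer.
Subtree rooted at E contains: C, D, E, H, K, L
Count = 6

Answer: 6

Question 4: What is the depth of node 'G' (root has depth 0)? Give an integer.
Answer: 2

Derivation:
Path from root to G: F -> J -> G
Depth = number of edges = 2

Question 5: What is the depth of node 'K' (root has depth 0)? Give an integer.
Answer: 3

Derivation:
Path from root to K: F -> J -> E -> K
Depth = number of edges = 3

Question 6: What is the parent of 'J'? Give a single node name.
Answer: F

Derivation:
Scan adjacency: J appears as child of F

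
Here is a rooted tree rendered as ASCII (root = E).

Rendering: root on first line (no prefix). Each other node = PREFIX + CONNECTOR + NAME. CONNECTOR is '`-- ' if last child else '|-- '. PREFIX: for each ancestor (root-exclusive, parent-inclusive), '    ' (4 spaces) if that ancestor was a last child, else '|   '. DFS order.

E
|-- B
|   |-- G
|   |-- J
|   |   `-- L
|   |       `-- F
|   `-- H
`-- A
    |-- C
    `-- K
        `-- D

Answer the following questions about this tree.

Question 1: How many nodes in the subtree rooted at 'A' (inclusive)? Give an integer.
Answer: 4

Derivation:
Subtree rooted at A contains: A, C, D, K
Count = 4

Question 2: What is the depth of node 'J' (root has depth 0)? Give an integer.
Answer: 2

Derivation:
Path from root to J: E -> B -> J
Depth = number of edges = 2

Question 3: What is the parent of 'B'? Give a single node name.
Answer: E

Derivation:
Scan adjacency: B appears as child of E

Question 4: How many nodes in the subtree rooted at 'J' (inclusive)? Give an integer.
Answer: 3

Derivation:
Subtree rooted at J contains: F, J, L
Count = 3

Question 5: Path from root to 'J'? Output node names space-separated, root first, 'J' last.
Answer: E B J

Derivation:
Walk down from root: E -> B -> J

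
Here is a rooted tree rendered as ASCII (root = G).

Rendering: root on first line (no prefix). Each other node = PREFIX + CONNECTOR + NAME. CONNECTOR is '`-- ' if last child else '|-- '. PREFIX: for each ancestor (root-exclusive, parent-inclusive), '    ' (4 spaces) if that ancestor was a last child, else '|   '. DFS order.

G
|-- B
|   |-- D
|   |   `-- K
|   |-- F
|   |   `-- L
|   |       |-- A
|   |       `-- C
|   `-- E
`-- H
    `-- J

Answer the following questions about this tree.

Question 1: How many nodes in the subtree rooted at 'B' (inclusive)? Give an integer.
Subtree rooted at B contains: A, B, C, D, E, F, K, L
Count = 8

Answer: 8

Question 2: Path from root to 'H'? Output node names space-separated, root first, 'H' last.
Answer: G H

Derivation:
Walk down from root: G -> H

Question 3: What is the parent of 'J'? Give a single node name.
Answer: H

Derivation:
Scan adjacency: J appears as child of H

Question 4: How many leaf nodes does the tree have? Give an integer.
Answer: 5

Derivation:
Leaves (nodes with no children): A, C, E, J, K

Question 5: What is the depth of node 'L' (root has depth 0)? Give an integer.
Path from root to L: G -> B -> F -> L
Depth = number of edges = 3

Answer: 3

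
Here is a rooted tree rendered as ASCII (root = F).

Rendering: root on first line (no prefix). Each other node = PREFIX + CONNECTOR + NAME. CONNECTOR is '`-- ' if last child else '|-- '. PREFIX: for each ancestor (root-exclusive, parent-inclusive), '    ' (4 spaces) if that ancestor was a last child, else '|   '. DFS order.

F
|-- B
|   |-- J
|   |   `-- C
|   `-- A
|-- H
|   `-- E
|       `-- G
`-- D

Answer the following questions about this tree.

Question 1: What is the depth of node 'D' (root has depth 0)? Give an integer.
Path from root to D: F -> D
Depth = number of edges = 1

Answer: 1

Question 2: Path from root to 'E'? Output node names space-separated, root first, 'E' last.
Walk down from root: F -> H -> E

Answer: F H E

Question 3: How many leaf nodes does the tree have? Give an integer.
Answer: 4

Derivation:
Leaves (nodes with no children): A, C, D, G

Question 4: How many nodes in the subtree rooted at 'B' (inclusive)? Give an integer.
Subtree rooted at B contains: A, B, C, J
Count = 4

Answer: 4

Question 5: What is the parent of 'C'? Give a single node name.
Scan adjacency: C appears as child of J

Answer: J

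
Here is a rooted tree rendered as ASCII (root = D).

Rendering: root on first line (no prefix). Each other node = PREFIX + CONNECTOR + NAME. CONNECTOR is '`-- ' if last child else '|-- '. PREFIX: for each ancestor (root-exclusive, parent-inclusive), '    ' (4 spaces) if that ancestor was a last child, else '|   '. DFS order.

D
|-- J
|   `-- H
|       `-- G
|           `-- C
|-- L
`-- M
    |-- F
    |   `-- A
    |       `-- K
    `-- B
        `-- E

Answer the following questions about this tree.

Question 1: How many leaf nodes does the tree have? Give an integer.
Leaves (nodes with no children): C, E, K, L

Answer: 4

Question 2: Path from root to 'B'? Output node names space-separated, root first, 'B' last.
Answer: D M B

Derivation:
Walk down from root: D -> M -> B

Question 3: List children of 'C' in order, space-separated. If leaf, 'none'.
Answer: none

Derivation:
Node C's children (from adjacency): (leaf)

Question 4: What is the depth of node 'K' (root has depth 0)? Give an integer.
Path from root to K: D -> M -> F -> A -> K
Depth = number of edges = 4

Answer: 4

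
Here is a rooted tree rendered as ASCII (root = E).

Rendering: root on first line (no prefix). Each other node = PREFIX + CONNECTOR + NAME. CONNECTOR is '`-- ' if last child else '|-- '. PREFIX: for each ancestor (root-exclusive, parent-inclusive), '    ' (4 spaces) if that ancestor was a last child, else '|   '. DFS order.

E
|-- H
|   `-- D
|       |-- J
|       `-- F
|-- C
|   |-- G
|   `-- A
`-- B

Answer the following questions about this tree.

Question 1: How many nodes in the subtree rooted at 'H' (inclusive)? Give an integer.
Answer: 4

Derivation:
Subtree rooted at H contains: D, F, H, J
Count = 4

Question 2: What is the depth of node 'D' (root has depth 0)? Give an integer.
Path from root to D: E -> H -> D
Depth = number of edges = 2

Answer: 2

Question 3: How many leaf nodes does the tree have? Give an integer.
Answer: 5

Derivation:
Leaves (nodes with no children): A, B, F, G, J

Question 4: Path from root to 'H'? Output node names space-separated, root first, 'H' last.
Walk down from root: E -> H

Answer: E H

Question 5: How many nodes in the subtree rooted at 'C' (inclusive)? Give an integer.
Answer: 3

Derivation:
Subtree rooted at C contains: A, C, G
Count = 3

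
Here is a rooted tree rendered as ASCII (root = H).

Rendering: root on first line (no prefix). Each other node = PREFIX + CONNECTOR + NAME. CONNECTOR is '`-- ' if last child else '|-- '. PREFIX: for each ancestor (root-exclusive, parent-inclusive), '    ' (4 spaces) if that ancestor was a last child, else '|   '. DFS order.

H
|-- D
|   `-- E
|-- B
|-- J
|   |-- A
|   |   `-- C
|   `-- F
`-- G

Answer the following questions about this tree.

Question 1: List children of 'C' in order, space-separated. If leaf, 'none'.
Node C's children (from adjacency): (leaf)

Answer: none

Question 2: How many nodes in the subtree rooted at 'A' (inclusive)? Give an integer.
Subtree rooted at A contains: A, C
Count = 2

Answer: 2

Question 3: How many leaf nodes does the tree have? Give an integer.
Leaves (nodes with no children): B, C, E, F, G

Answer: 5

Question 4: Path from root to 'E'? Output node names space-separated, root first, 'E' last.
Walk down from root: H -> D -> E

Answer: H D E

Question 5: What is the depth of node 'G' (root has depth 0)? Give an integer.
Answer: 1

Derivation:
Path from root to G: H -> G
Depth = number of edges = 1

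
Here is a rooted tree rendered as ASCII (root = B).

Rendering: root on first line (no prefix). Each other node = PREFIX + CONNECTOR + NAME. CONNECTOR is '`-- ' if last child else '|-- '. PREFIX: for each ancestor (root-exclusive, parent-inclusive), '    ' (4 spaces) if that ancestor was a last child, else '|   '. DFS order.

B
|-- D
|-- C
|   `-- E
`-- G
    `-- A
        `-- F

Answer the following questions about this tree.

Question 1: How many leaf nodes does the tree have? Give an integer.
Leaves (nodes with no children): D, E, F

Answer: 3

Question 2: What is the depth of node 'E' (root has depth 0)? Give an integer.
Answer: 2

Derivation:
Path from root to E: B -> C -> E
Depth = number of edges = 2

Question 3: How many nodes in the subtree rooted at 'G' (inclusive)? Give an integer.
Answer: 3

Derivation:
Subtree rooted at G contains: A, F, G
Count = 3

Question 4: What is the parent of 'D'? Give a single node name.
Answer: B

Derivation:
Scan adjacency: D appears as child of B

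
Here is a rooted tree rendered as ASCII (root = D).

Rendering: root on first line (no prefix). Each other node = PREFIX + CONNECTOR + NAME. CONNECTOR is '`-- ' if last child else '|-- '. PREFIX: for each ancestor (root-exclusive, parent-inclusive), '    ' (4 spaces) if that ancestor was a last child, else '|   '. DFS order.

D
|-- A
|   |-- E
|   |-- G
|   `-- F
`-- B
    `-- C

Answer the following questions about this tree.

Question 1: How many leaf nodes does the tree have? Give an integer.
Answer: 4

Derivation:
Leaves (nodes with no children): C, E, F, G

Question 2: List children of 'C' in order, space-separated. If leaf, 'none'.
Answer: none

Derivation:
Node C's children (from adjacency): (leaf)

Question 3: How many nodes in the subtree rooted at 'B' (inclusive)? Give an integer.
Answer: 2

Derivation:
Subtree rooted at B contains: B, C
Count = 2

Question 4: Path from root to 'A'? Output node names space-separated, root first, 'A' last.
Answer: D A

Derivation:
Walk down from root: D -> A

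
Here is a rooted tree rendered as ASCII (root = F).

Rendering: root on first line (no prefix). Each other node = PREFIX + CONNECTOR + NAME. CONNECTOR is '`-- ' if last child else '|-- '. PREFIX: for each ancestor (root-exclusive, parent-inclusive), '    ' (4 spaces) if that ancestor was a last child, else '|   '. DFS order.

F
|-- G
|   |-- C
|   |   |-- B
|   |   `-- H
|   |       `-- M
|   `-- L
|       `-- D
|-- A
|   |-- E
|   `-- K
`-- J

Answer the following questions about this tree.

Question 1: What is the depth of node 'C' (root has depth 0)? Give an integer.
Answer: 2

Derivation:
Path from root to C: F -> G -> C
Depth = number of edges = 2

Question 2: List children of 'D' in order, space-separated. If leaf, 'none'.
Node D's children (from adjacency): (leaf)

Answer: none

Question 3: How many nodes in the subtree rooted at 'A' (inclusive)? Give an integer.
Subtree rooted at A contains: A, E, K
Count = 3

Answer: 3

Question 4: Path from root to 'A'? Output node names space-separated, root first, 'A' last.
Walk down from root: F -> A

Answer: F A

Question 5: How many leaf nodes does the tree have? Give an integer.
Answer: 6

Derivation:
Leaves (nodes with no children): B, D, E, J, K, M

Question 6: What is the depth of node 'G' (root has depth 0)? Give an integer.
Answer: 1

Derivation:
Path from root to G: F -> G
Depth = number of edges = 1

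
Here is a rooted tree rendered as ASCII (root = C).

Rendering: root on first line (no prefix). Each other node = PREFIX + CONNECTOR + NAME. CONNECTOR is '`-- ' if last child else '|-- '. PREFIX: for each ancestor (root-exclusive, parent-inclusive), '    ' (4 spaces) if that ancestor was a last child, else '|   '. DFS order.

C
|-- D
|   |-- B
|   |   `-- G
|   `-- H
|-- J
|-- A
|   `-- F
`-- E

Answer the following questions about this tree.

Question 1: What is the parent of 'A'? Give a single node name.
Answer: C

Derivation:
Scan adjacency: A appears as child of C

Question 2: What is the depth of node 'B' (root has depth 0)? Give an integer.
Path from root to B: C -> D -> B
Depth = number of edges = 2

Answer: 2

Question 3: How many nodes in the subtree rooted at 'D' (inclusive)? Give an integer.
Answer: 4

Derivation:
Subtree rooted at D contains: B, D, G, H
Count = 4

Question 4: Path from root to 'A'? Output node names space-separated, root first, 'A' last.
Walk down from root: C -> A

Answer: C A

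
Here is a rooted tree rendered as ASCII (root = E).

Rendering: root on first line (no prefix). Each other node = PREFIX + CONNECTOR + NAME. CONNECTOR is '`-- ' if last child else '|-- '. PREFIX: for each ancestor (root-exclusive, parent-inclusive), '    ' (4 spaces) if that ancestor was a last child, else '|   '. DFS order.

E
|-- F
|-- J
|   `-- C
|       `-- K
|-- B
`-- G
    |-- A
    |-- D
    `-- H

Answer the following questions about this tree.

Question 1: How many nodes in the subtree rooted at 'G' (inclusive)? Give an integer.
Subtree rooted at G contains: A, D, G, H
Count = 4

Answer: 4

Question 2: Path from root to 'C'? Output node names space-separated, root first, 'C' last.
Walk down from root: E -> J -> C

Answer: E J C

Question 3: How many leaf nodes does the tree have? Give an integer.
Answer: 6

Derivation:
Leaves (nodes with no children): A, B, D, F, H, K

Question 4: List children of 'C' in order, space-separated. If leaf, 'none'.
Node C's children (from adjacency): K

Answer: K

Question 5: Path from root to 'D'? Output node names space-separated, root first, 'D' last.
Walk down from root: E -> G -> D

Answer: E G D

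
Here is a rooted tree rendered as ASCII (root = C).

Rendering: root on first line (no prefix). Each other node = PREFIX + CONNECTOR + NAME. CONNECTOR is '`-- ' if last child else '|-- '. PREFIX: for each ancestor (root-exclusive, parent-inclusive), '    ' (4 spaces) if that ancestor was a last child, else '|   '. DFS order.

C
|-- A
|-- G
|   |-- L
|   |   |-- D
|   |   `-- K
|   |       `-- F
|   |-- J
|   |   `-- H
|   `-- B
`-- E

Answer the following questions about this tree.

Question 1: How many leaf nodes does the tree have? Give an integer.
Leaves (nodes with no children): A, B, D, E, F, H

Answer: 6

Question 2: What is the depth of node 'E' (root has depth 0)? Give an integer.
Answer: 1

Derivation:
Path from root to E: C -> E
Depth = number of edges = 1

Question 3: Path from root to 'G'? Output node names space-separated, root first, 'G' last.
Walk down from root: C -> G

Answer: C G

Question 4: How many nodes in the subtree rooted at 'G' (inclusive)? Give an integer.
Answer: 8

Derivation:
Subtree rooted at G contains: B, D, F, G, H, J, K, L
Count = 8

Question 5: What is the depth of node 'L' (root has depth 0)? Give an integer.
Path from root to L: C -> G -> L
Depth = number of edges = 2

Answer: 2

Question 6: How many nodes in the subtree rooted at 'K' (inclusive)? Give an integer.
Subtree rooted at K contains: F, K
Count = 2

Answer: 2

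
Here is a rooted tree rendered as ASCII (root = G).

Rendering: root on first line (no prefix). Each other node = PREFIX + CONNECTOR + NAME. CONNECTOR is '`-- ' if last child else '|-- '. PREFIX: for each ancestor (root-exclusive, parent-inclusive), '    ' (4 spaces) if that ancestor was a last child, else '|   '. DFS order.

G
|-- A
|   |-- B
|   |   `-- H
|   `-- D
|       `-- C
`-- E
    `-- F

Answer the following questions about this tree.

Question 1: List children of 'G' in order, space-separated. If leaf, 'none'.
Node G's children (from adjacency): A, E

Answer: A E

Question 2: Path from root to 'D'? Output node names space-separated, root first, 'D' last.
Answer: G A D

Derivation:
Walk down from root: G -> A -> D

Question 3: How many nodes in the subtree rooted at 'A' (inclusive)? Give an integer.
Subtree rooted at A contains: A, B, C, D, H
Count = 5

Answer: 5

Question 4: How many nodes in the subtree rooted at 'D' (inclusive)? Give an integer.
Answer: 2

Derivation:
Subtree rooted at D contains: C, D
Count = 2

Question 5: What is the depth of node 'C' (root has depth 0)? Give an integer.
Path from root to C: G -> A -> D -> C
Depth = number of edges = 3

Answer: 3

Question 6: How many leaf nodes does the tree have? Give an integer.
Leaves (nodes with no children): C, F, H

Answer: 3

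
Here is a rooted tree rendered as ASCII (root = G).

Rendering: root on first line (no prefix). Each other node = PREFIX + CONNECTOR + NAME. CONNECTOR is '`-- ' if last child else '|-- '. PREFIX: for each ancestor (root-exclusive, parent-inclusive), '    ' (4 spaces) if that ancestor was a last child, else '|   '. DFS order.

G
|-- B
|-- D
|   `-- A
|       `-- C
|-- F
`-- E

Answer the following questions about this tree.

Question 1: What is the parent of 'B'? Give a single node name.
Answer: G

Derivation:
Scan adjacency: B appears as child of G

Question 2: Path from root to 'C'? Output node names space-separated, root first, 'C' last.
Answer: G D A C

Derivation:
Walk down from root: G -> D -> A -> C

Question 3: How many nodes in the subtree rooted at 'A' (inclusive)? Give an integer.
Subtree rooted at A contains: A, C
Count = 2

Answer: 2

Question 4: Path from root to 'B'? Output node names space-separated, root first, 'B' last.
Answer: G B

Derivation:
Walk down from root: G -> B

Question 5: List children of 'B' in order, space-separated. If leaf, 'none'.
Node B's children (from adjacency): (leaf)

Answer: none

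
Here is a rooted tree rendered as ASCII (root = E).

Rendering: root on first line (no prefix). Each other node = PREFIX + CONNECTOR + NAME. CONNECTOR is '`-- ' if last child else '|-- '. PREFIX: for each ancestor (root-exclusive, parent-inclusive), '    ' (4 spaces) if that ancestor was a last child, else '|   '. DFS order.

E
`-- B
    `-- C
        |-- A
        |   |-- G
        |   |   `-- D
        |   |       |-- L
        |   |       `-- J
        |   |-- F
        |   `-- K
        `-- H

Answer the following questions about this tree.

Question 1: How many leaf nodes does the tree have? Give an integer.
Leaves (nodes with no children): F, H, J, K, L

Answer: 5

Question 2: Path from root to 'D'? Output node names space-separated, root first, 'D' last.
Walk down from root: E -> B -> C -> A -> G -> D

Answer: E B C A G D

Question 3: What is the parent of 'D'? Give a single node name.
Scan adjacency: D appears as child of G

Answer: G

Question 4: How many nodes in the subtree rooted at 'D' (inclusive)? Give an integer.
Subtree rooted at D contains: D, J, L
Count = 3

Answer: 3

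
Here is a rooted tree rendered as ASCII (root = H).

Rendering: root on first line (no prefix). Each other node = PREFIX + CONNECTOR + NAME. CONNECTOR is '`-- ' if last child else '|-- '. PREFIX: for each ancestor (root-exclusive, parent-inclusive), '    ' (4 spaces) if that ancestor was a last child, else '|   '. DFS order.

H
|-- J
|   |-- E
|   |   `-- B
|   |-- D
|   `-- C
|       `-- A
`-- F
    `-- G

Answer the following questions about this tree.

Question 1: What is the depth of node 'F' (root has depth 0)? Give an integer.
Answer: 1

Derivation:
Path from root to F: H -> F
Depth = number of edges = 1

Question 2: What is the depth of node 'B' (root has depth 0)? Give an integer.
Answer: 3

Derivation:
Path from root to B: H -> J -> E -> B
Depth = number of edges = 3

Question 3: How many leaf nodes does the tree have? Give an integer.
Answer: 4

Derivation:
Leaves (nodes with no children): A, B, D, G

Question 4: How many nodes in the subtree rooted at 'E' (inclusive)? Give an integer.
Subtree rooted at E contains: B, E
Count = 2

Answer: 2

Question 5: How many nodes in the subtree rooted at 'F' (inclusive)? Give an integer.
Subtree rooted at F contains: F, G
Count = 2

Answer: 2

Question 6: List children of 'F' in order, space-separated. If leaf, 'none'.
Node F's children (from adjacency): G

Answer: G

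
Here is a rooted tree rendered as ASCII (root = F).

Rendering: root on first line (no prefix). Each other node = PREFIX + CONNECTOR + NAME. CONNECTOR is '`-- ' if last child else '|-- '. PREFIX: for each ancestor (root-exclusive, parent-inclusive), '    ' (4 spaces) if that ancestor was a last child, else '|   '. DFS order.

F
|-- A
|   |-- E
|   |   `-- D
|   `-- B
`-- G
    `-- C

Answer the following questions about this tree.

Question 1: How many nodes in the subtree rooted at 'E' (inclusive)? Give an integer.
Answer: 2

Derivation:
Subtree rooted at E contains: D, E
Count = 2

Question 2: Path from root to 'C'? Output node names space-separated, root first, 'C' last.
Walk down from root: F -> G -> C

Answer: F G C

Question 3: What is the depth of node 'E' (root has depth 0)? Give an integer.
Answer: 2

Derivation:
Path from root to E: F -> A -> E
Depth = number of edges = 2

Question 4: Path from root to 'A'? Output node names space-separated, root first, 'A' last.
Answer: F A

Derivation:
Walk down from root: F -> A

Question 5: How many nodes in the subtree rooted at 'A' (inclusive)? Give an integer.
Answer: 4

Derivation:
Subtree rooted at A contains: A, B, D, E
Count = 4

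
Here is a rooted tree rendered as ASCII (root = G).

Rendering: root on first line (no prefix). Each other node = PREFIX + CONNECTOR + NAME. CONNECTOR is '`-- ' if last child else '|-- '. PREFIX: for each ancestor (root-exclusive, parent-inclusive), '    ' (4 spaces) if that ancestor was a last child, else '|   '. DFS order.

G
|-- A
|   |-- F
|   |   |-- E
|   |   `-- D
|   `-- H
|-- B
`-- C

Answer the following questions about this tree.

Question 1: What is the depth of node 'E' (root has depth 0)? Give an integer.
Answer: 3

Derivation:
Path from root to E: G -> A -> F -> E
Depth = number of edges = 3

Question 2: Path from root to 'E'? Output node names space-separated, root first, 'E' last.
Walk down from root: G -> A -> F -> E

Answer: G A F E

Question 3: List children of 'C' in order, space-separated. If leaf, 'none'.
Node C's children (from adjacency): (leaf)

Answer: none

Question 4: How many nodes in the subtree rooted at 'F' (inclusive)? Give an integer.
Answer: 3

Derivation:
Subtree rooted at F contains: D, E, F
Count = 3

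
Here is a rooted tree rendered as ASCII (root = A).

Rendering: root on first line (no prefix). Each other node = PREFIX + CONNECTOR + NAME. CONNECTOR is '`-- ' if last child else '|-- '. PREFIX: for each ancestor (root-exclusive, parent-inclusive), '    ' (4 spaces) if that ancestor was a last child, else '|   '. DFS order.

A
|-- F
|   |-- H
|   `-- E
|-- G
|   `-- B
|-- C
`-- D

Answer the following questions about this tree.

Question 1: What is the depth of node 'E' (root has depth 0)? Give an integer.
Answer: 2

Derivation:
Path from root to E: A -> F -> E
Depth = number of edges = 2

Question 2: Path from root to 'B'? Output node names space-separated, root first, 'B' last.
Answer: A G B

Derivation:
Walk down from root: A -> G -> B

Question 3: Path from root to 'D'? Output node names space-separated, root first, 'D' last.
Walk down from root: A -> D

Answer: A D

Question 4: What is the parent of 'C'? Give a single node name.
Answer: A

Derivation:
Scan adjacency: C appears as child of A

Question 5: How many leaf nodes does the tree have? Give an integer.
Leaves (nodes with no children): B, C, D, E, H

Answer: 5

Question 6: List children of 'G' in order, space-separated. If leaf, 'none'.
Node G's children (from adjacency): B

Answer: B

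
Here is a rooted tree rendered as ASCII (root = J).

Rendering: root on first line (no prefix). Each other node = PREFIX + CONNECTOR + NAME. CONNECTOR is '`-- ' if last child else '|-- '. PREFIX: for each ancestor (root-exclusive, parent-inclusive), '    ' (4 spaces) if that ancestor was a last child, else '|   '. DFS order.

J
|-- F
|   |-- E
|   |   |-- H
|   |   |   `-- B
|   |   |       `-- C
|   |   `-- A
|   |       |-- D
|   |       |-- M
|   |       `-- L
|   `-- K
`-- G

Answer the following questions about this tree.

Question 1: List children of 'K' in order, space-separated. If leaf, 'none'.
Answer: none

Derivation:
Node K's children (from adjacency): (leaf)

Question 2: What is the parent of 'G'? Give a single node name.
Scan adjacency: G appears as child of J

Answer: J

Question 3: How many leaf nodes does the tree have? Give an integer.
Answer: 6

Derivation:
Leaves (nodes with no children): C, D, G, K, L, M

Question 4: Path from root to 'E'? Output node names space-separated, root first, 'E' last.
Walk down from root: J -> F -> E

Answer: J F E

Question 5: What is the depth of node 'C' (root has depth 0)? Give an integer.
Answer: 5

Derivation:
Path from root to C: J -> F -> E -> H -> B -> C
Depth = number of edges = 5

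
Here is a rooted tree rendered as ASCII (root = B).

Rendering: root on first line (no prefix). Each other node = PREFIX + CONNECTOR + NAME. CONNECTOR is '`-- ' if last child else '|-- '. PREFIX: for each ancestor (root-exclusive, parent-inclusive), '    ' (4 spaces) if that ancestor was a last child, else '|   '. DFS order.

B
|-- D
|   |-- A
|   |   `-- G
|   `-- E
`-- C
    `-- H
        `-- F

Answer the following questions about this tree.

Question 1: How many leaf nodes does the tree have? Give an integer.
Answer: 3

Derivation:
Leaves (nodes with no children): E, F, G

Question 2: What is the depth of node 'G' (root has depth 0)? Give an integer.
Answer: 3

Derivation:
Path from root to G: B -> D -> A -> G
Depth = number of edges = 3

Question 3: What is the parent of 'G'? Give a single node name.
Scan adjacency: G appears as child of A

Answer: A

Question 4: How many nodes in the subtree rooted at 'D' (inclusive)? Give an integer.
Answer: 4

Derivation:
Subtree rooted at D contains: A, D, E, G
Count = 4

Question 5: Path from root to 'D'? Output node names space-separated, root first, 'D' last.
Walk down from root: B -> D

Answer: B D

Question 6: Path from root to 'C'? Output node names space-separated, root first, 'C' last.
Answer: B C

Derivation:
Walk down from root: B -> C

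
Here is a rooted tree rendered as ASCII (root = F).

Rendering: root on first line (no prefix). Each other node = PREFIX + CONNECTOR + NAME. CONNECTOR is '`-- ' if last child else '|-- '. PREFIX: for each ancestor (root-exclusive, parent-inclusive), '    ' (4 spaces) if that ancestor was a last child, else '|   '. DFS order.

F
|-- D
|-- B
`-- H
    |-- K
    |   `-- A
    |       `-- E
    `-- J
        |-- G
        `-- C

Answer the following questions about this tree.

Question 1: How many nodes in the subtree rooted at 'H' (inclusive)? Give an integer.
Answer: 7

Derivation:
Subtree rooted at H contains: A, C, E, G, H, J, K
Count = 7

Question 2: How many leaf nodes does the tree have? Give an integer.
Answer: 5

Derivation:
Leaves (nodes with no children): B, C, D, E, G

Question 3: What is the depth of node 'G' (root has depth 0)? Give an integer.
Answer: 3

Derivation:
Path from root to G: F -> H -> J -> G
Depth = number of edges = 3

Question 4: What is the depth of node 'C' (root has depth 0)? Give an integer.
Path from root to C: F -> H -> J -> C
Depth = number of edges = 3

Answer: 3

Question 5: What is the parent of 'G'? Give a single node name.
Scan adjacency: G appears as child of J

Answer: J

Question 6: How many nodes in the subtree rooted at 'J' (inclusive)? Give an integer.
Subtree rooted at J contains: C, G, J
Count = 3

Answer: 3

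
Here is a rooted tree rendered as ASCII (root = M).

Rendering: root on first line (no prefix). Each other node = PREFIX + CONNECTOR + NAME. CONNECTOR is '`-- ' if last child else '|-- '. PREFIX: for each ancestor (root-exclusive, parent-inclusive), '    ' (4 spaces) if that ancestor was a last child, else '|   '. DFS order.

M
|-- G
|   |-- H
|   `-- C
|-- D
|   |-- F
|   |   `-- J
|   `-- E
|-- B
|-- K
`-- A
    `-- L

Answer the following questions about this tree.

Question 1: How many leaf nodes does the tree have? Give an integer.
Answer: 7

Derivation:
Leaves (nodes with no children): B, C, E, H, J, K, L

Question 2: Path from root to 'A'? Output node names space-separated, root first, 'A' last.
Answer: M A

Derivation:
Walk down from root: M -> A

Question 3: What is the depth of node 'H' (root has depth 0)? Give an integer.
Path from root to H: M -> G -> H
Depth = number of edges = 2

Answer: 2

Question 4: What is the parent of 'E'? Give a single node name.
Answer: D

Derivation:
Scan adjacency: E appears as child of D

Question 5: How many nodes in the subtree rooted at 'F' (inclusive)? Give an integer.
Answer: 2

Derivation:
Subtree rooted at F contains: F, J
Count = 2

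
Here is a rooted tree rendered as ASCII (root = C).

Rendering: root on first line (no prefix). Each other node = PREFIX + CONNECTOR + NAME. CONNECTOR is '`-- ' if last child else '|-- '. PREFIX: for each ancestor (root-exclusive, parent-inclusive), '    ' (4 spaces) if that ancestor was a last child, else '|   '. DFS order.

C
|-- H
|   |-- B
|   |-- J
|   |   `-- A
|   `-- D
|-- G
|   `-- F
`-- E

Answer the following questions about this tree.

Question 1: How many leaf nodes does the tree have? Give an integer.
Leaves (nodes with no children): A, B, D, E, F

Answer: 5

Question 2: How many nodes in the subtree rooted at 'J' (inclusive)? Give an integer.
Answer: 2

Derivation:
Subtree rooted at J contains: A, J
Count = 2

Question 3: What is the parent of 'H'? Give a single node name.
Scan adjacency: H appears as child of C

Answer: C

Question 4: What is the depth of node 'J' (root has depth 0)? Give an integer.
Answer: 2

Derivation:
Path from root to J: C -> H -> J
Depth = number of edges = 2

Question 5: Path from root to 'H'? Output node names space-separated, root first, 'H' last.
Answer: C H

Derivation:
Walk down from root: C -> H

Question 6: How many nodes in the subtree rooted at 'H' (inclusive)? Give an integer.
Subtree rooted at H contains: A, B, D, H, J
Count = 5

Answer: 5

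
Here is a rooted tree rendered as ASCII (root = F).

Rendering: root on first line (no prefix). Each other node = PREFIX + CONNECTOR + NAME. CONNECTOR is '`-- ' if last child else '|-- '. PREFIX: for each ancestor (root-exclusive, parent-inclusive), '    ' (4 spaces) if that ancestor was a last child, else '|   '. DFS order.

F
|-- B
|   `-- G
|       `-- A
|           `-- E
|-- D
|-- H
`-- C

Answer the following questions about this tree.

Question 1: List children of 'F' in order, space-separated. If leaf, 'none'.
Node F's children (from adjacency): B, D, H, C

Answer: B D H C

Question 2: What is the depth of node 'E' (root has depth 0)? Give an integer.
Answer: 4

Derivation:
Path from root to E: F -> B -> G -> A -> E
Depth = number of edges = 4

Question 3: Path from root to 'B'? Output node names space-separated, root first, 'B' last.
Walk down from root: F -> B

Answer: F B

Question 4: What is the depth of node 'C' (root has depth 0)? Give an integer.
Answer: 1

Derivation:
Path from root to C: F -> C
Depth = number of edges = 1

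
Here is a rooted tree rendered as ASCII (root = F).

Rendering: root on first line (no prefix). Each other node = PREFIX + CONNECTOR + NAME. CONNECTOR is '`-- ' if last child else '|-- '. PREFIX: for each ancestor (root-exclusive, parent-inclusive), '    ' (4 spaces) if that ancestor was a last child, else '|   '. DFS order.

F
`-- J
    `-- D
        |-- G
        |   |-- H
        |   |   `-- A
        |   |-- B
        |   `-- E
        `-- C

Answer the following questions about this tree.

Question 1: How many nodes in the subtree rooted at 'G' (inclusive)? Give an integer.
Subtree rooted at G contains: A, B, E, G, H
Count = 5

Answer: 5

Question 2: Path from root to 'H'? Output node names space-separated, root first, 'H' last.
Walk down from root: F -> J -> D -> G -> H

Answer: F J D G H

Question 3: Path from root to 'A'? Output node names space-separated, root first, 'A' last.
Walk down from root: F -> J -> D -> G -> H -> A

Answer: F J D G H A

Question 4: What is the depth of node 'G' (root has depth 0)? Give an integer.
Path from root to G: F -> J -> D -> G
Depth = number of edges = 3

Answer: 3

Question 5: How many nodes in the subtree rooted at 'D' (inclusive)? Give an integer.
Subtree rooted at D contains: A, B, C, D, E, G, H
Count = 7

Answer: 7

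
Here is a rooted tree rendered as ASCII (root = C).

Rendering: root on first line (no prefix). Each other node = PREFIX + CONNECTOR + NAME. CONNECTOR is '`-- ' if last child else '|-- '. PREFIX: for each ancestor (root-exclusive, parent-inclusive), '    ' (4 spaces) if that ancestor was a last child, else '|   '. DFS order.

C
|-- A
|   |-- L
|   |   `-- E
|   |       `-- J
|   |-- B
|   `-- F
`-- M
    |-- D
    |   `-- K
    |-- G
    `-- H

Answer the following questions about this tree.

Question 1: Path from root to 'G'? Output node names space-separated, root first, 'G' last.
Answer: C M G

Derivation:
Walk down from root: C -> M -> G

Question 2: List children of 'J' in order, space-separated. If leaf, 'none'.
Answer: none

Derivation:
Node J's children (from adjacency): (leaf)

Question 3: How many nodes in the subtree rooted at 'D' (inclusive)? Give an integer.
Answer: 2

Derivation:
Subtree rooted at D contains: D, K
Count = 2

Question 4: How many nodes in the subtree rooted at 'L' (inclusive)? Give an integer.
Subtree rooted at L contains: E, J, L
Count = 3

Answer: 3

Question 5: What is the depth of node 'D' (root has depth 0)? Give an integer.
Path from root to D: C -> M -> D
Depth = number of edges = 2

Answer: 2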